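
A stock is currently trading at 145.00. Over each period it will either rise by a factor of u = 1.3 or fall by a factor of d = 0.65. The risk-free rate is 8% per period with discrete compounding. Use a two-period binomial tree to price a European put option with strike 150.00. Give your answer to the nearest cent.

Risk-neutral probability p = (1 + 0.08 − 0.65)/(1.3 − 0.65) = 0.4300/0.6500 = 0.6615
Terminal stock prices: S_uu = 245.1, S_ud = 122.5, S_dd = 61.26
Terminal payoffs (K − S): max(-95.05, 0) = 0, max(27.47, 0) = 27.47, max(88.74, 0) = 88.74
Node u (S = 188.5): V_u = 1/1.08·[0.6615·0.0000 + 0.3385·27.4750] = 8.6104
Node d (S = 94.25): V_d = 1/1.08·[0.6615·27.4750 + 0.3385·88.7375] = 44.6389
Node 0 (S = 145): V_0 = 1/1.08·[0.6615·8.6104 + 0.3385·44.6389] = 19.2636

19.26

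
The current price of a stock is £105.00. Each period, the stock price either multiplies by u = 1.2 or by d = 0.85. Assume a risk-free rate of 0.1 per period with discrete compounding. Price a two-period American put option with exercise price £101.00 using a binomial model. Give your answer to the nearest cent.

£3.05

Risk-neutral probability p = (1 + 0.1 − 0.85)/(1.2 − 0.85) = 0.2500/0.3500 = 0.7143
Terminal stock prices: S_uu = 151.2, S_ud = 107.1, S_dd = 75.86
Terminal payoffs (K − S): max(-50.2, 0) = 0, max(-6.1, 0) = 0, max(25.14, 0) = 25.14
Node u (S = 126): continuation = 1/1.1·[0.7143·0.0000 + 0.2857·0.0000] = 0.0000; exercise value = 0.0000 ≤ continuation, so V_u = 0.0000
Node d (S = 89.25): continuation = 1/1.1·[0.7143·0.0000 + 0.2857·25.1375] = 6.5292; exercise value = 11.7500 > continuation, so V_d = 11.7500 (exercise)
Node 0 (S = 105): continuation = 1/1.1·[0.7143·0.0000 + 0.2857·11.7500] = 3.0519; exercise value = 0.0000 ≤ continuation, so V_0 = 3.0519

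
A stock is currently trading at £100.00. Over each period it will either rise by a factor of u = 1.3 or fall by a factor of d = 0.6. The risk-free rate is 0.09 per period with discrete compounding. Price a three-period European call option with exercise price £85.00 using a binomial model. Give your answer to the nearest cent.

Risk-neutral probability p = (1 + 0.09 − 0.6)/(1.3 − 0.6) = 0.4900/0.7000 = 0.7000
Terminal stock prices: S_uuu = 219.7, S_uud = 101.4, S_udd = 46.8, S_ddd = 21.6
Terminal payoffs (S − K): max(134.7, 0) = 134.7, max(16.4, 0) = 16.4, max(-38.2, 0) = 0, max(-63.4, 0) = 0
Node uu (S = 169): V_uu = 1/1.09·[0.7000·134.7000 + 0.3000·16.4000] = 91.0183
Node ud (S = 78): V_ud = 1/1.09·[0.7000·16.4000 + 0.3000·0.0000] = 10.5321
Node dd (S = 36): V_dd = 1/1.09·[0.7000·0.0000 + 0.3000·0.0000] = 0.0000
Node u (S = 130): V_u = 1/1.09·[0.7000·91.0183 + 0.3000·10.5321] = 61.3509
Node d (S = 60): V_d = 1/1.09·[0.7000·10.5321 + 0.3000·0.0000] = 6.7637
Node 0 (S = 100): V_0 = 1/1.09·[0.7000·61.3509 + 0.3000·6.7637] = 41.2612

£41.26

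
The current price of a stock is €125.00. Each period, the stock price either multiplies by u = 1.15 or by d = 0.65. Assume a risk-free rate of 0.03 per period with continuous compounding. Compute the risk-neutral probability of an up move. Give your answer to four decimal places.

Risk-neutral probability p = (e^0.03 − 0.65)/(1.15 − 0.65) = 0.3805/0.5000 = 0.7609

p = 0.7609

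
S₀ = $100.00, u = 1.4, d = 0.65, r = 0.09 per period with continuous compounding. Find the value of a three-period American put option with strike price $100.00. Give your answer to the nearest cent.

$16.11

Risk-neutral probability p = (e^0.09 − 0.65)/(1.4 − 0.65) = 0.4442/0.7500 = 0.5922
Terminal stock prices: S_uuu = 274.4, S_uud = 127.4, S_udd = 59.15, S_ddd = 27.46
Terminal payoffs (K − S): max(-174.4, 0) = 0, max(-27.4, 0) = 0, max(40.85, 0) = 40.85, max(72.54, 0) = 72.54
Node uu (S = 196): continuation = e^(−0.09)·[0.5922·0.0000 + 0.4078·0.0000] = 0.0000; exercise value = 0.0000 ≤ continuation, so V_uu = 0.0000
Node ud (S = 91): continuation = e^(−0.09)·[0.5922·0.0000 + 0.4078·40.8500] = 15.2236; exercise value = 9.0000 ≤ continuation, so V_ud = 15.2236
Node dd (S = 42.25): continuation = e^(−0.09)·[0.5922·40.8500 + 0.4078·72.5375] = 49.1431; exercise value = 57.7500 > continuation, so V_dd = 57.7500 (exercise)
Node u (S = 140): continuation = e^(−0.09)·[0.5922·0.0000 + 0.4078·15.2236] = 5.6734; exercise value = 0.0000 ≤ continuation, so V_u = 5.6734
Node d (S = 65): continuation = e^(−0.09)·[0.5922·15.2236 + 0.4078·57.7500] = 29.7617; exercise value = 35.0000 > continuation, so V_d = 35.0000 (exercise)
Node 0 (S = 100): continuation = e^(−0.09)·[0.5922·5.6734 + 0.4078·35.0000] = 16.1143; exercise value = 0.0000 ≤ continuation, so V_0 = 16.1143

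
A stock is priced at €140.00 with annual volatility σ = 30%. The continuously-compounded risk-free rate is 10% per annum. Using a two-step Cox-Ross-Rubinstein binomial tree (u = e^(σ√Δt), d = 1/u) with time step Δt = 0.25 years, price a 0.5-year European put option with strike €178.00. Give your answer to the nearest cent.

€32.44

CRR parameters: u = e^(σ√Δt) = e^(0.3·√0.25) = 1.1618, d = 1/u = 0.8607
Per-period rate: rΔt = 0.1·0.25 = 0.025, so R = e^0.025 = 1.0253
Risk-neutral probability p = (e^0.025 − 0.8607)/(1.1618 − 0.8607) = 0.1646/0.3011 = 0.5466
Terminal stock prices: S_uu = 189, S_ud = 140, S_dd = 103.7
Terminal payoffs (K − S): max(-10.98, 0) = 0, max(38, 0) = 38, max(74.29, 0) = 74.29
Node u (S = 162.7): V_u = e^(−0.025)·[0.5466·0.0000 + 0.4534·38.0000] = 16.8024
Node d (S = 120.5): V_d = e^(−0.025)·[0.5466·38.0000 + 0.4534·74.2854] = 53.1060
Node 0 (S = 140): V_0 = e^(−0.025)·[0.5466·16.8024 + 0.4534·53.1060] = 32.4399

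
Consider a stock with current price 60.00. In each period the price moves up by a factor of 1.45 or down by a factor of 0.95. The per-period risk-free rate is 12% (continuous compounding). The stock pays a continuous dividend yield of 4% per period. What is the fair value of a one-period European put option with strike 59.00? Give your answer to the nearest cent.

Per-period risk-free factor R = e^0.12 = 1.1275; dividend-adjusted growth = e^(0.12−0.04) = 1.0833.
Risk-neutral probability p = (1.0833 − 0.95)/(1.45 − 0.95) = 0.1333/0.5000 = 0.2666
Terminal stock prices: S_u = 87, S_d = 57
Terminal payoffs (K − S): max(-28, 0) = 0, max(2, 0) = 2
Node 0 (S = 60): V_0 = e^(−0.12)·[0.2666·0.0000 + 0.7334·2.0000] = 1.3010

1.30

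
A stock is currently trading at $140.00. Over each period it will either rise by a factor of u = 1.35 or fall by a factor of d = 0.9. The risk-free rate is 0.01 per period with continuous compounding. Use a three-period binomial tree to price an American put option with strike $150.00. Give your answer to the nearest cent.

Risk-neutral probability p = (e^0.01 − 0.9)/(1.35 − 0.9) = 0.1101/0.4500 = 0.2446
Terminal stock prices: S_uuu = 344.5, S_uud = 229.6, S_udd = 153.1, S_ddd = 102.1
Terminal payoffs (K − S): max(-194.5, 0) = 0, max(-79.64, 0) = 0, max(-3.09, 0) = 0, max(47.94, 0) = 47.94
Node uu (S = 255.2): continuation = e^(−0.01)·[0.2446·0.0000 + 0.7554·0.0000] = 0.0000; exercise value = 0.0000 ≤ continuation, so V_uu = 0.0000
Node ud (S = 170.1): continuation = e^(−0.01)·[0.2446·0.0000 + 0.7554·0.0000] = 0.0000; exercise value = 0.0000 ≤ continuation, so V_ud = 0.0000
Node dd (S = 113.4): continuation = e^(−0.01)·[0.2446·0.0000 + 0.7554·47.9400] = 35.8556; exercise value = 36.6000 > continuation, so V_dd = 36.6000 (exercise)
Node u (S = 189): continuation = e^(−0.01)·[0.2446·0.0000 + 0.7554·0.0000] = 0.0000; exercise value = 0.0000 ≤ continuation, so V_u = 0.0000
Node d (S = 126): continuation = e^(−0.01)·[0.2446·0.0000 + 0.7554·36.6000] = 27.3741; exercise value = 24.0000 ≤ continuation, so V_d = 27.3741
Node 0 (S = 140): continuation = e^(−0.01)·[0.2446·0.0000 + 0.7554·27.3741] = 20.4739; exercise value = 10.0000 ≤ continuation, so V_0 = 20.4739

$20.47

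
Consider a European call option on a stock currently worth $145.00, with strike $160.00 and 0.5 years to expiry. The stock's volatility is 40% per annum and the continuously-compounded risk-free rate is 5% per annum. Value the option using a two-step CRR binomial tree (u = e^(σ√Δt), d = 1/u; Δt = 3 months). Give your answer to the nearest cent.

$12.73

CRR parameters: u = e^(σ√Δt) = e^(0.4·√0.25) = 1.2214, d = 1/u = 0.8187
Per-period rate: rΔt = 0.05·0.25 = 0.0125, so R = e^0.0125 = 1.0126
Risk-neutral probability p = (e^0.0125 − 0.8187)/(1.2214 − 0.8187) = 0.1938/0.4027 = 0.4814
Terminal stock prices: S_uu = 216.3, S_ud = 145, S_dd = 97.2
Terminal payoffs (S − K): max(56.31, 0) = 56.31, max(-15, 0) = 0, max(-62.8, 0) = 0
Node u (S = 177.1): V_u = e^(−0.0125)·[0.4814·56.3146 + 0.5186·0.0000] = 26.7733
Node d (S = 118.7): V_d = e^(−0.0125)·[0.4814·0.0000 + 0.5186·0.0000] = 0.0000
Node 0 (S = 145): V_0 = e^(−0.0125)·[0.4814·26.7733 + 0.5186·0.0000] = 12.7286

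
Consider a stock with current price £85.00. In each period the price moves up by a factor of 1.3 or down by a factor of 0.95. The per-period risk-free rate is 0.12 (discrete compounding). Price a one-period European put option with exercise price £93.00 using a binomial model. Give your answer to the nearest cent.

Risk-neutral probability p = (1 + 0.12 − 0.95)/(1.3 − 0.95) = 0.1700/0.3500 = 0.4857
Terminal stock prices: S_u = 110.5, S_d = 80.75
Terminal payoffs (K − S): max(-17.5, 0) = 0, max(12.25, 0) = 12.25
Node 0 (S = 85): V_0 = 1/1.12·[0.4857·0.0000 + 0.5143·12.2500] = 5.6250

£5.62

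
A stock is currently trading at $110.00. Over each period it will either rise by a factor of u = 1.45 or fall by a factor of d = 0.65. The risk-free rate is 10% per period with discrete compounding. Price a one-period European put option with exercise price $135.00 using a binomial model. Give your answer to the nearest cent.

Risk-neutral probability p = (1 + 0.1 − 0.65)/(1.45 − 0.65) = 0.4500/0.8000 = 0.5625
Terminal stock prices: S_u = 159.5, S_d = 71.5
Terminal payoffs (K − S): max(-24.5, 0) = 0, max(63.5, 0) = 63.5
Node 0 (S = 110): V_0 = 1/1.1·[0.5625·0.0000 + 0.4375·63.5000] = 25.2557

$25.26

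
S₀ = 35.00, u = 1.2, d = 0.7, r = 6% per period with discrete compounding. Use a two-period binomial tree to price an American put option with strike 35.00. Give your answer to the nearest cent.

3.78

Risk-neutral probability p = (1 + 0.06 − 0.7)/(1.2 − 0.7) = 0.3600/0.5000 = 0.7200
Terminal stock prices: S_uu = 50.4, S_ud = 29.4, S_dd = 17.15
Terminal payoffs (K − S): max(-15.4, 0) = 0, max(5.6, 0) = 5.6, max(17.85, 0) = 17.85
Node u (S = 42): continuation = 1/1.06·[0.7200·0.0000 + 0.2800·5.6000] = 1.4792; exercise value = 0.0000 ≤ continuation, so V_u = 1.4792
Node d (S = 24.5): continuation = 1/1.06·[0.7200·5.6000 + 0.2800·17.8500] = 8.5189; exercise value = 10.5000 > continuation, so V_d = 10.5000 (exercise)
Node 0 (S = 35): continuation = 1/1.06·[0.7200·1.4792 + 0.2800·10.5000] = 3.7784; exercise value = 0.0000 ≤ continuation, so V_0 = 3.7784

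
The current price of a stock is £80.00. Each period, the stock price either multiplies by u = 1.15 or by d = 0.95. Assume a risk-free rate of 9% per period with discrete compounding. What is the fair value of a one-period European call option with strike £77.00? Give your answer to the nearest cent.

£9.63

Risk-neutral probability p = (1 + 0.09 − 0.95)/(1.15 − 0.95) = 0.1400/0.2000 = 0.7000
Terminal stock prices: S_u = 92, S_d = 76
Terminal payoffs (S − K): max(15, 0) = 15, max(-1, 0) = 0
Node 0 (S = 80): V_0 = 1/1.09·[0.7000·15.0000 + 0.3000·0.0000] = 9.6330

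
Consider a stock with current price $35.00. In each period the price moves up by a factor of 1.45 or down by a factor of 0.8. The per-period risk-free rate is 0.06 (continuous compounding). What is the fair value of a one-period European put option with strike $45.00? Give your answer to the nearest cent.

Risk-neutral probability p = (e^0.06 − 0.8)/(1.45 − 0.8) = 0.2618/0.6500 = 0.4028
Terminal stock prices: S_u = 50.75, S_d = 28
Terminal payoffs (K − S): max(-5.75, 0) = 0, max(17, 0) = 17
Node 0 (S = 35): V_0 = e^(−0.06)·[0.4028·0.0000 + 0.5972·17.0000] = 9.5608

$9.56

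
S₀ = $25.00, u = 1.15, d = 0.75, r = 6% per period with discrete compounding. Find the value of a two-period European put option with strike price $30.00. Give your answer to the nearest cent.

Risk-neutral probability p = (1 + 0.06 − 0.75)/(1.15 − 0.75) = 0.3100/0.4000 = 0.7750
Terminal stock prices: S_uu = 33.06, S_ud = 21.56, S_dd = 14.06
Terminal payoffs (K − S): max(-3.062, 0) = 0, max(8.438, 0) = 8.438, max(15.94, 0) = 15.94
Node u (S = 28.75): V_u = 1/1.06·[0.7750·0.0000 + 0.2250·8.4375] = 1.7910
Node d (S = 18.75): V_d = 1/1.06·[0.7750·8.4375 + 0.2250·15.9375] = 9.5519
Node 0 (S = 25): V_0 = 1/1.06·[0.7750·1.7910 + 0.2250·9.5519] = 3.3370

$3.34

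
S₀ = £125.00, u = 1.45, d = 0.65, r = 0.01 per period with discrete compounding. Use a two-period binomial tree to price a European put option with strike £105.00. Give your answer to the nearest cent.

£15.48

Risk-neutral probability p = (1 + 0.01 − 0.65)/(1.45 − 0.65) = 0.3600/0.8000 = 0.4500
Terminal stock prices: S_uu = 262.8, S_ud = 117.8, S_dd = 52.81
Terminal payoffs (K − S): max(-157.8, 0) = 0, max(-12.81, 0) = 0, max(52.19, 0) = 52.19
Node u (S = 181.2): V_u = 1/1.01·[0.4500·0.0000 + 0.5500·0.0000] = 0.0000
Node d (S = 81.25): V_d = 1/1.01·[0.4500·0.0000 + 0.5500·52.1875] = 28.4189
Node 0 (S = 125): V_0 = 1/1.01·[0.4500·0.0000 + 0.5500·28.4189] = 15.4757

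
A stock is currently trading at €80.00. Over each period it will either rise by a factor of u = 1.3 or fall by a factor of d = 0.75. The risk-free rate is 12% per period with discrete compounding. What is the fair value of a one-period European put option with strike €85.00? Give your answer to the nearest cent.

€7.31

Risk-neutral probability p = (1 + 0.12 − 0.75)/(1.3 − 0.75) = 0.3700/0.5500 = 0.6727
Terminal stock prices: S_u = 104, S_d = 60
Terminal payoffs (K − S): max(-19, 0) = 0, max(25, 0) = 25
Node 0 (S = 80): V_0 = 1/1.12·[0.6727·0.0000 + 0.3273·25.0000] = 7.3052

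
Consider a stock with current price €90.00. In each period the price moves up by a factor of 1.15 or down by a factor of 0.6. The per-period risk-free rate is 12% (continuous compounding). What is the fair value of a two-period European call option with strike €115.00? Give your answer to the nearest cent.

€2.91

Risk-neutral probability p = (e^0.12 − 0.6)/(1.15 − 0.6) = 0.5275/0.5500 = 0.9591
Terminal stock prices: S_uu = 119, S_ud = 62.1, S_dd = 32.4
Terminal payoffs (S − K): max(4.025, 0) = 4.025, max(-52.9, 0) = 0, max(-82.6, 0) = 0
Node u (S = 103.5): V_u = e^(−0.12)·[0.9591·4.0250 + 0.0409·0.0000] = 3.4238
Node d (S = 54): V_d = e^(−0.12)·[0.9591·0.0000 + 0.0409·0.0000] = 0.0000
Node 0 (S = 90): V_0 = e^(−0.12)·[0.9591·3.4238 + 0.0409·0.0000] = 2.9124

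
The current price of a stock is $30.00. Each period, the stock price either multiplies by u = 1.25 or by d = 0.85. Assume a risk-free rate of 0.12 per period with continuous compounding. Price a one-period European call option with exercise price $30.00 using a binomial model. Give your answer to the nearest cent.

Risk-neutral probability p = (e^0.12 − 0.85)/(1.25 − 0.85) = 0.2775/0.4000 = 0.6937
Terminal stock prices: S_u = 37.5, S_d = 25.5
Terminal payoffs (S − K): max(7.5, 0) = 7.5, max(-4.5, 0) = 0
Node 0 (S = 30): V_0 = e^(−0.12)·[0.6937·7.5000 + 0.3063·0.0000] = 4.6147

$4.61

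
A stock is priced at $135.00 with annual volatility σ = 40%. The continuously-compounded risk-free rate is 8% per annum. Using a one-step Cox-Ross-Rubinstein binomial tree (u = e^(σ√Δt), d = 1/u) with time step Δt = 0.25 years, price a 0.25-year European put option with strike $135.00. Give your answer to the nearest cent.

CRR parameters: u = e^(σ√Δt) = e^(0.4·√0.25) = 1.2214, d = 1/u = 0.8187
Per-period rate: rΔt = 0.08·0.25 = 0.02, so R = e^0.02 = 1.0202
Risk-neutral probability p = (e^0.02 − 0.8187)/(1.2214 − 0.8187) = 0.2015/0.4027 = 0.5003
Terminal stock prices: S_u = 164.9, S_d = 110.5
Terminal payoffs (K − S): max(-29.89, 0) = 0, max(24.47, 0) = 24.47
Node 0 (S = 135): V_0 = e^(−0.02)·[0.5003·0.0000 + 0.4997·24.4713] = 11.9854

$11.99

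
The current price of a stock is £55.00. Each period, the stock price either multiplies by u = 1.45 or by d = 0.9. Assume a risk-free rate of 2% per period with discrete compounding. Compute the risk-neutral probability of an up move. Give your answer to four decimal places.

Risk-neutral probability p = (1 + 0.02 − 0.9)/(1.45 − 0.9) = 0.1200/0.5500 = 0.2182

p = 0.2182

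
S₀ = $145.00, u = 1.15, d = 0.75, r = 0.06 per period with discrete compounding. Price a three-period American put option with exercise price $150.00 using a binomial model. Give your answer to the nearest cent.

$13.33

Risk-neutral probability p = (1 + 0.06 − 0.75)/(1.15 − 0.75) = 0.3100/0.4000 = 0.7750
Terminal stock prices: S_uuu = 220.5, S_uud = 143.8, S_udd = 93.8, S_ddd = 61.17
Terminal payoffs (K − S): max(-70.53, 0) = 0, max(6.178, 0) = 6.178, max(56.2, 0) = 56.2, max(88.83, 0) = 88.83
Node uu (S = 191.8): continuation = 1/1.06·[0.7750·0.0000 + 0.2250·6.1781] = 1.3114; exercise value = 0.0000 ≤ continuation, so V_uu = 1.3114
Node ud (S = 125.1): continuation = 1/1.06·[0.7750·6.1781 + 0.2250·56.2031] = 16.4469; exercise value = 24.9375 > continuation, so V_ud = 24.9375 (exercise)
Node dd (S = 81.56): continuation = 1/1.06·[0.7750·56.2031 + 0.2250·88.8281] = 59.9469; exercise value = 68.4375 > continuation, so V_dd = 68.4375 (exercise)
Node u (S = 166.8): continuation = 1/1.06·[0.7750·1.3114 + 0.2250·24.9375] = 6.2521; exercise value = 0.0000 ≤ continuation, so V_u = 6.2521
Node d (S = 108.8): continuation = 1/1.06·[0.7750·24.9375 + 0.2250·68.4375] = 32.7594; exercise value = 41.2500 > continuation, so V_d = 41.2500 (exercise)
Node 0 (S = 145): continuation = 1/1.06·[0.7750·6.2521 + 0.2250·41.2500] = 13.3270; exercise value = 5.0000 ≤ continuation, so V_0 = 13.3270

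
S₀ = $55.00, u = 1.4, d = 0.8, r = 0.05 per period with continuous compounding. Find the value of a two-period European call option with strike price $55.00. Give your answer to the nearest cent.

Risk-neutral probability p = (e^0.05 − 0.8)/(1.4 − 0.8) = 0.2513/0.6000 = 0.4188
Terminal stock prices: S_uu = 107.8, S_ud = 61.6, S_dd = 35.2
Terminal payoffs (S − K): max(52.8, 0) = 52.8, max(6.6, 0) = 6.6, max(-19.8, 0) = 0
Node u (S = 77): V_u = e^(−0.05)·[0.4188·52.8000 + 0.5812·6.6000] = 24.6824
Node d (S = 44): V_d = e^(−0.05)·[0.4188·6.6000 + 0.5812·0.0000] = 2.6292
Node 0 (S = 55): V_0 = e^(−0.05)·[0.4188·24.6824 + 0.5812·2.6292] = 11.2861

$11.29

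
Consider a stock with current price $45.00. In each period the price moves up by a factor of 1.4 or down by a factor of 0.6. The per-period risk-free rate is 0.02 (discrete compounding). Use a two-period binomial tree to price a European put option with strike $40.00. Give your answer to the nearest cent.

$6.22

Risk-neutral probability p = (1 + 0.02 − 0.6)/(1.4 − 0.6) = 0.4200/0.8000 = 0.5250
Terminal stock prices: S_uu = 88.2, S_ud = 37.8, S_dd = 16.2
Terminal payoffs (K − S): max(-48.2, 0) = 0, max(2.2, 0) = 2.2, max(23.8, 0) = 23.8
Node u (S = 63): V_u = 1/1.02·[0.5250·0.0000 + 0.4750·2.2000] = 1.0245
Node d (S = 27): V_d = 1/1.02·[0.5250·2.2000 + 0.4750·23.8000] = 12.2157
Node 0 (S = 45): V_0 = 1/1.02·[0.5250·1.0245 + 0.4750·12.2157] = 6.2160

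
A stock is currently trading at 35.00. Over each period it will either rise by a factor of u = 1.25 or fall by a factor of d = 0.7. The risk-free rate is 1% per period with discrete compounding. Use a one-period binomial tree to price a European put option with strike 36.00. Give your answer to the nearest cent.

Risk-neutral probability p = (1 + 0.01 − 0.7)/(1.25 − 0.7) = 0.3100/0.5500 = 0.5636
Terminal stock prices: S_u = 43.75, S_d = 24.5
Terminal payoffs (K − S): max(-7.75, 0) = 0, max(11.5, 0) = 11.5
Node 0 (S = 35): V_0 = 1/1.01·[0.5636·0.0000 + 0.4364·11.5000] = 4.9685

4.97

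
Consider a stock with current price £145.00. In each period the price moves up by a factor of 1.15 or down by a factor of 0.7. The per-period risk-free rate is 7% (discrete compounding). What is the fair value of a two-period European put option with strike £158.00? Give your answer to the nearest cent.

Risk-neutral probability p = (1 + 0.07 − 0.7)/(1.15 − 0.7) = 0.3700/0.4500 = 0.8222
Terminal stock prices: S_uu = 191.8, S_ud = 116.7, S_dd = 71.05
Terminal payoffs (K − S): max(-33.76, 0) = 0, max(41.28, 0) = 41.28, max(86.95, 0) = 86.95
Node u (S = 166.8): V_u = 1/1.07·[0.8222·0.0000 + 0.1778·41.2750] = 6.8577
Node d (S = 101.5): V_d = 1/1.07·[0.8222·41.2750 + 0.1778·86.9500] = 46.1636
Node 0 (S = 145): V_0 = 1/1.07·[0.8222·6.8577 + 0.1778·46.1636] = 12.9397

£12.94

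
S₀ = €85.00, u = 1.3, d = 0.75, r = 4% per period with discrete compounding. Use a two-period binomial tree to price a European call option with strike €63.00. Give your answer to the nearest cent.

€29.89

Risk-neutral probability p = (1 + 0.04 − 0.75)/(1.3 − 0.75) = 0.2900/0.5500 = 0.5273
Terminal stock prices: S_uu = 143.7, S_ud = 82.88, S_dd = 47.81
Terminal payoffs (S − K): max(80.65, 0) = 80.65, max(19.88, 0) = 19.88, max(-15.19, 0) = 0
Node u (S = 110.5): V_u = 1/1.04·[0.5273·80.6500 + 0.4727·19.8750] = 49.9231
Node d (S = 63.75): V_d = 1/1.04·[0.5273·19.8750 + 0.4727·0.0000] = 10.0765
Node 0 (S = 85): V_0 = 1/1.04·[0.5273·49.9231 + 0.4727·10.0765] = 29.8909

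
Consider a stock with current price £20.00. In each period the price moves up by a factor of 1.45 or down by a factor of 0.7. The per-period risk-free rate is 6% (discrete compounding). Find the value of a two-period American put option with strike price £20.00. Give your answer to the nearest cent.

£2.94

Risk-neutral probability p = (1 + 0.06 − 0.7)/(1.45 − 0.7) = 0.3600/0.7500 = 0.4800
Terminal stock prices: S_uu = 42.05, S_ud = 20.3, S_dd = 9.8
Terminal payoffs (K − S): max(-22.05, 0) = 0, max(-0.3, 0) = 0, max(10.2, 0) = 10.2
Node u (S = 29): continuation = 1/1.06·[0.4800·0.0000 + 0.5200·0.0000] = 0.0000; exercise value = 0.0000 ≤ continuation, so V_u = 0.0000
Node d (S = 14): continuation = 1/1.06·[0.4800·0.0000 + 0.5200·10.2000] = 5.0038; exercise value = 6.0000 > continuation, so V_d = 6.0000 (exercise)
Node 0 (S = 20): continuation = 1/1.06·[0.4800·0.0000 + 0.5200·6.0000] = 2.9434; exercise value = 0.0000 ≤ continuation, so V_0 = 2.9434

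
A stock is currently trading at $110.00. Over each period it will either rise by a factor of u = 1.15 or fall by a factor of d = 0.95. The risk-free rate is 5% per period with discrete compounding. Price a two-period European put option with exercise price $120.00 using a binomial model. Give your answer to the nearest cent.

Risk-neutral probability p = (1 + 0.05 − 0.95)/(1.15 − 0.95) = 0.1000/0.2000 = 0.5000
Terminal stock prices: S_uu = 145.5, S_ud = 120.2, S_dd = 99.27
Terminal payoffs (K − S): max(-25.47, 0) = 0, max(-0.175, 0) = 0, max(20.73, 0) = 20.73
Node u (S = 126.5): V_u = 1/1.05·[0.5000·0.0000 + 0.5000·0.0000] = 0.0000
Node d (S = 104.5): V_d = 1/1.05·[0.5000·0.0000 + 0.5000·20.7250] = 9.8690
Node 0 (S = 110): V_0 = 1/1.05·[0.5000·0.0000 + 0.5000·9.8690] = 4.6995

$4.70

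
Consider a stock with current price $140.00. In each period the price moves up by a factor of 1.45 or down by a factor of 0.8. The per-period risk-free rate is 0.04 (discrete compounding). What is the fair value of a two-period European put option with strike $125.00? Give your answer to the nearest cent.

Risk-neutral probability p = (1 + 0.04 − 0.8)/(1.45 − 0.8) = 0.2400/0.6500 = 0.3692
Terminal stock prices: S_uu = 294.4, S_ud = 162.4, S_dd = 89.6
Terminal payoffs (K − S): max(-169.4, 0) = 0, max(-37.4, 0) = 0, max(35.4, 0) = 35.4
Node u (S = 203): V_u = 1/1.04·[0.3692·0.0000 + 0.6308·0.0000] = 0.0000
Node d (S = 112): V_d = 1/1.04·[0.3692·0.0000 + 0.6308·35.4000] = 21.4704
Node 0 (S = 140): V_0 = 1/1.04·[0.3692·0.0000 + 0.6308·21.4704] = 13.0220

$13.02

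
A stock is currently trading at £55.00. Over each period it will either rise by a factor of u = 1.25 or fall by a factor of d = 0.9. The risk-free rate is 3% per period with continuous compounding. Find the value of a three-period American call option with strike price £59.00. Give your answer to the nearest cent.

Risk-neutral probability p = (e^0.03 − 0.9)/(1.25 − 0.9) = 0.1305/0.3500 = 0.3727
Terminal stock prices: S_uuu = 107.4, S_uud = 77.34, S_udd = 55.69, S_ddd = 40.1
Terminal payoffs (S − K): max(48.42, 0) = 48.42, max(18.34, 0) = 18.34, max(-3.312, 0) = 0, max(-18.9, 0) = 0
Node uu (S = 85.94): continuation = e^(−0.03)·[0.3727·48.4219 + 0.6273·18.3438] = 28.6812; exercise value = 26.9375 ≤ continuation, so V_uu = 28.6812
Node ud (S = 61.88): continuation = e^(−0.03)·[0.3727·18.3438 + 0.6273·0.0000] = 6.6351; exercise value = 2.8750 ≤ continuation, so V_ud = 6.6351
Node dd (S = 44.55): continuation = e^(−0.03)·[0.3727·0.0000 + 0.6273·0.0000] = 0.0000; exercise value = 0.0000 ≤ continuation, so V_dd = 0.0000
Node u (S = 68.75): continuation = e^(−0.03)·[0.3727·28.6812 + 0.6273·6.6351] = 14.4134; exercise value = 9.7500 ≤ continuation, so V_u = 14.4134
Node d (S = 49.5): continuation = e^(−0.03)·[0.3727·6.6351 + 0.6273·0.0000] = 2.4000; exercise value = 0.0000 ≤ continuation, so V_d = 2.4000
Node 0 (S = 55): continuation = e^(−0.03)·[0.3727·14.4134 + 0.6273·2.4000] = 6.6744; exercise value = 0.0000 ≤ continuation, so V_0 = 6.6744

£6.67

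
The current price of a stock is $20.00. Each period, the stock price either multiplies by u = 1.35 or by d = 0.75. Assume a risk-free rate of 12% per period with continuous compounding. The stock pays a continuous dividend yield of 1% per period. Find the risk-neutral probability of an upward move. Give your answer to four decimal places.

Per-period risk-free factor R = e^0.12 = 1.1275; dividend-adjusted growth = e^(0.12−0.01) = 1.1163.
Risk-neutral probability p = (1.1163 − 0.75)/(1.35 − 0.75) = 0.3663/0.6000 = 0.6105

p = 0.6105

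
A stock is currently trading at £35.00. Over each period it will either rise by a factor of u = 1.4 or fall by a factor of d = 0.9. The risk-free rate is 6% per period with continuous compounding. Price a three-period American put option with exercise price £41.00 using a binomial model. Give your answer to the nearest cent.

Risk-neutral probability p = (e^0.06 − 0.9)/(1.4 − 0.9) = 0.1618/0.5000 = 0.3237
Terminal stock prices: S_uuu = 96.04, S_uud = 61.74, S_udd = 39.69, S_ddd = 25.52
Terminal payoffs (K − S): max(-55.04, 0) = 0, max(-20.74, 0) = 0, max(1.31, 0) = 1.31, max(15.48, 0) = 15.48
Node uu (S = 68.6): continuation = e^(−0.06)·[0.3237·0.0000 + 0.6763·0.0000] = 0.0000; exercise value = 0.0000 ≤ continuation, so V_uu = 0.0000
Node ud (S = 44.1): continuation = e^(−0.06)·[0.3237·0.0000 + 0.6763·1.3100] = 0.8344; exercise value = 0.0000 ≤ continuation, so V_ud = 0.8344
Node dd (S = 28.35): continuation = e^(−0.06)·[0.3237·1.3100 + 0.6763·15.4850] = 10.2623; exercise value = 12.6500 > continuation, so V_dd = 12.6500 (exercise)
Node u (S = 49): continuation = e^(−0.06)·[0.3237·0.0000 + 0.6763·0.8344] = 0.5315; exercise value = 0.0000 ≤ continuation, so V_u = 0.5315
Node d (S = 31.5): continuation = e^(−0.06)·[0.3237·0.8344 + 0.6763·12.6500] = 8.3116; exercise value = 9.5000 > continuation, so V_d = 9.5000 (exercise)
Node 0 (S = 35): continuation = e^(−0.06)·[0.3237·0.5315 + 0.6763·9.5000] = 6.2129; exercise value = 6.0000 ≤ continuation, so V_0 = 6.2129

£6.21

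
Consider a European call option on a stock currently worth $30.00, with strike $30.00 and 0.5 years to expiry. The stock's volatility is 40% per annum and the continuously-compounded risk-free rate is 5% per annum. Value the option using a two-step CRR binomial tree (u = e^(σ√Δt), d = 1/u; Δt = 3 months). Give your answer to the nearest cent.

CRR parameters: u = e^(σ√Δt) = e^(0.4·√0.25) = 1.2214, d = 1/u = 0.8187
Per-period rate: rΔt = 0.05·0.25 = 0.0125, so R = e^0.0125 = 1.0126
Risk-neutral probability p = (e^0.0125 − 0.8187)/(1.2214 − 0.8187) = 0.1938/0.4027 = 0.4814
Terminal stock prices: S_uu = 44.75, S_ud = 30, S_dd = 20.11
Terminal payoffs (S − K): max(14.75, 0) = 14.75, max(0, 0) = 0, max(-9.89, 0) = 0
Node u (S = 36.64): V_u = e^(−0.0125)·[0.4814·14.7547 + 0.5186·0.0000] = 7.0147
Node d (S = 24.56): V_d = e^(−0.0125)·[0.4814·0.0000 + 0.5186·0.0000] = 0.0000
Node 0 (S = 30): V_0 = e^(−0.0125)·[0.4814·7.0147 + 0.5186·0.0000] = 3.3350

$3.33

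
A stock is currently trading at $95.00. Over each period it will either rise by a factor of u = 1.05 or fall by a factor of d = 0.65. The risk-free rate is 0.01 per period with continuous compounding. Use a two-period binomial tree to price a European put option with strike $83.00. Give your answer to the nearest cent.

$3.62

Risk-neutral probability p = (e^0.01 − 0.65)/(1.05 − 0.65) = 0.3601/0.4000 = 0.9001
Terminal stock prices: S_uu = 104.7, S_ud = 64.84, S_dd = 40.14
Terminal payoffs (K − S): max(-21.74, 0) = 0, max(18.16, 0) = 18.16, max(42.86, 0) = 42.86
Node u (S = 99.75): V_u = e^(−0.01)·[0.9001·0.0000 + 0.0999·18.1625] = 1.7959
Node d (S = 61.75): V_d = e^(−0.01)·[0.9001·18.1625 + 0.0999·42.8625] = 20.4241
Node 0 (S = 95): V_0 = e^(−0.01)·[0.9001·1.7959 + 0.0999·20.4241] = 3.6200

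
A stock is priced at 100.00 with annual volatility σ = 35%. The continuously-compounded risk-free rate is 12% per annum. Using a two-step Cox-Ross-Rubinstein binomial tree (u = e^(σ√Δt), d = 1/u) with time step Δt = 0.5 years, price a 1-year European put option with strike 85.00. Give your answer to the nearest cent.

CRR parameters: u = e^(σ√Δt) = e^(0.35·√0.5) = 1.2808, d = 1/u = 0.7808
Per-period rate: rΔt = 0.12·0.5 = 0.06, so R = e^0.06 = 1.0618
Risk-neutral probability p = (e^0.06 − 0.7808)/(1.2808 − 0.7808) = 0.2811/0.5000 = 0.5621
Terminal stock prices: S_uu = 164, S_ud = 100, S_dd = 60.96
Terminal payoffs (K − S): max(-79.05, 0) = 0, max(-15, 0) = 0, max(24.04, 0) = 24.04
Node u (S = 128.1): V_u = e^(−0.06)·[0.5621·0.0000 + 0.4379·0.0000] = 0.0000
Node d (S = 78.08): V_d = e^(−0.06)·[0.5621·0.0000 + 0.4379·24.0414] = 9.9145
Node 0 (S = 100): V_0 = e^(−0.06)·[0.5621·0.0000 + 0.4379·9.9145] = 4.0887

4.09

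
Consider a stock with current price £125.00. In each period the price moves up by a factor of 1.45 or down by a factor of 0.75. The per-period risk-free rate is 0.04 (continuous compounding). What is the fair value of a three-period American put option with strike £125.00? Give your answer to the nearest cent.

£23.05

Risk-neutral probability p = (e^0.04 − 0.75)/(1.45 − 0.75) = 0.2908/0.7000 = 0.4154
Terminal stock prices: S_uuu = 381.1, S_uud = 197.1, S_udd = 102, S_ddd = 52.73
Terminal payoffs (K − S): max(-256.1, 0) = 0, max(-72.11, 0) = 0, max(23.05, 0) = 23.05, max(72.27, 0) = 72.27
Node uu (S = 262.8): continuation = e^(−0.04)·[0.4154·0.0000 + 0.5846·0.0000] = 0.0000; exercise value = 0.0000 ≤ continuation, so V_uu = 0.0000
Node ud (S = 135.9): continuation = e^(−0.04)·[0.4154·0.0000 + 0.5846·23.0469] = 12.9439; exercise value = 0.0000 ≤ continuation, so V_ud = 12.9439
Node dd (S = 70.31): continuation = e^(−0.04)·[0.4154·23.0469 + 0.5846·72.2656] = 49.7862; exercise value = 54.6875 > continuation, so V_dd = 54.6875 (exercise)
Node u (S = 181.2): continuation = e^(−0.04)·[0.4154·0.0000 + 0.5846·12.9439] = 7.2698; exercise value = 0.0000 ≤ continuation, so V_u = 7.2698
Node d (S = 93.75): continuation = e^(−0.04)·[0.4154·12.9439 + 0.5846·54.6875] = 35.8811; exercise value = 31.2500 ≤ continuation, so V_d = 35.8811
Node 0 (S = 125): continuation = e^(−0.04)·[0.4154·7.2698 + 0.5846·35.8811] = 23.0538; exercise value = 0.0000 ≤ continuation, so V_0 = 23.0538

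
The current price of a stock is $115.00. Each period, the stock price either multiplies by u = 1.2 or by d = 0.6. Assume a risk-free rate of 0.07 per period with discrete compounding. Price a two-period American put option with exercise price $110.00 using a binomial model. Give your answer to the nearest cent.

Risk-neutral probability p = (1 + 0.07 − 0.6)/(1.2 − 0.6) = 0.4700/0.6000 = 0.7833
Terminal stock prices: S_uu = 165.6, S_ud = 82.8, S_dd = 41.4
Terminal payoffs (K − S): max(-55.6, 0) = 0, max(27.2, 0) = 27.2, max(68.6, 0) = 68.6
Node u (S = 138): continuation = 1/1.07·[0.7833·0.0000 + 0.2167·27.2000] = 5.5078; exercise value = 0.0000 ≤ continuation, so V_u = 5.5078
Node d (S = 69): continuation = 1/1.07·[0.7833·27.2000 + 0.2167·68.6000] = 33.8037; exercise value = 41.0000 > continuation, so V_d = 41.0000 (exercise)
Node 0 (S = 115): continuation = 1/1.07·[0.7833·5.5078 + 0.2167·41.0000] = 12.3344; exercise value = 0.0000 ≤ continuation, so V_0 = 12.3344

$12.33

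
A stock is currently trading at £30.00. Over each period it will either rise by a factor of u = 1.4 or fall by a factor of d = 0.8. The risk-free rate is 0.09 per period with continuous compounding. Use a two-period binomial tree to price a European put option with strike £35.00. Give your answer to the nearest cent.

Risk-neutral probability p = (e^0.09 − 0.8)/(1.4 − 0.8) = 0.2942/0.6000 = 0.4903
Terminal stock prices: S_uu = 58.8, S_ud = 33.6, S_dd = 19.2
Terminal payoffs (K − S): max(-23.8, 0) = 0, max(1.4, 0) = 1.4, max(15.8, 0) = 15.8
Node u (S = 42): V_u = e^(−0.09)·[0.4903·0.0000 + 0.5097·1.4000] = 0.6522
Node d (S = 24): V_d = e^(−0.09)·[0.4903·1.4000 + 0.5097·15.8000] = 7.9876
Node 0 (S = 30): V_0 = e^(−0.09)·[0.4903·0.6522 + 0.5097·7.9876] = 4.0132

£4.01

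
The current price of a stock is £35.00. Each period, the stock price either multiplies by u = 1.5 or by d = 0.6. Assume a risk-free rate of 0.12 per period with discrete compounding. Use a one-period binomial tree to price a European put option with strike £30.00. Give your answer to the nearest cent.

Risk-neutral probability p = (1 + 0.12 − 0.6)/(1.5 − 0.6) = 0.5200/0.9000 = 0.5778
Terminal stock prices: S_u = 52.5, S_d = 21
Terminal payoffs (K − S): max(-22.5, 0) = 0, max(9, 0) = 9
Node 0 (S = 35): V_0 = 1/1.12·[0.5778·0.0000 + 0.4222·9.0000] = 3.3929

£3.39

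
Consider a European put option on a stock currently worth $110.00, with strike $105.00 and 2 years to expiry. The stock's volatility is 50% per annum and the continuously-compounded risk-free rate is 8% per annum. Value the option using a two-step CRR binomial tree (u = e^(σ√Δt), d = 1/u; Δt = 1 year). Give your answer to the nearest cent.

$16.19

CRR parameters: u = e^(σ√Δt) = e^(0.5·√1) = 1.6487, d = 1/u = 0.6065
Per-period rate: rΔt = 0.08·1 = 0.08, so R = e^0.08 = 1.0833
Risk-neutral probability p = (e^0.08 − 0.6065)/(1.6487 − 0.6065) = 0.4768/1.0422 = 0.4575
Terminal stock prices: S_uu = 299, S_ud = 110, S_dd = 40.47
Terminal payoffs (K − S): max(-194, 0) = 0, max(-5, 0) = 0, max(64.53, 0) = 64.53
Node u (S = 181.4): V_u = e^(−0.08)·[0.4575·0.0000 + 0.5425·0.0000] = 0.0000
Node d (S = 66.72): V_d = e^(−0.08)·[0.4575·0.0000 + 0.5425·64.5333] = 32.3203
Node 0 (S = 110): V_0 = e^(−0.08)·[0.4575·0.0000 + 0.5425·32.3203] = 16.1870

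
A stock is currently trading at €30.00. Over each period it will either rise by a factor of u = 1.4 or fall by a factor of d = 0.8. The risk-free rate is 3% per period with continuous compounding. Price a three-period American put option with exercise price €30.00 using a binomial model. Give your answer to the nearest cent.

Risk-neutral probability p = (e^0.03 − 0.8)/(1.4 − 0.8) = 0.2305/0.6000 = 0.3841
Terminal stock prices: S_uuu = 82.32, S_uud = 47.04, S_udd = 26.88, S_ddd = 15.36
Terminal payoffs (K − S): max(-52.32, 0) = 0, max(-17.04, 0) = 0, max(3.12, 0) = 3.12, max(14.64, 0) = 14.64
Node uu (S = 58.8): continuation = e^(−0.03)·[0.3841·0.0000 + 0.6159·0.0000] = 0.0000; exercise value = 0.0000 ≤ continuation, so V_uu = 0.0000
Node ud (S = 33.6): continuation = e^(−0.03)·[0.3841·0.0000 + 0.6159·3.1200] = 1.8648; exercise value = 0.0000 ≤ continuation, so V_ud = 1.8648
Node dd (S = 19.2): continuation = e^(−0.03)·[0.3841·3.1200 + 0.6159·14.6400] = 9.9134; exercise value = 10.8000 > continuation, so V_dd = 10.8000 (exercise)
Node u (S = 42): continuation = e^(−0.03)·[0.3841·0.0000 + 0.6159·1.8648] = 1.1146; exercise value = 0.0000 ≤ continuation, so V_u = 1.1146
Node d (S = 24): continuation = e^(−0.03)·[0.3841·1.8648 + 0.6159·10.8000] = 7.1503; exercise value = 6.0000 ≤ continuation, so V_d = 7.1503
Node 0 (S = 30): continuation = e^(−0.03)·[0.3841·1.1146 + 0.6159·7.1503] = 4.6893; exercise value = 0.0000 ≤ continuation, so V_0 = 4.6893

€4.69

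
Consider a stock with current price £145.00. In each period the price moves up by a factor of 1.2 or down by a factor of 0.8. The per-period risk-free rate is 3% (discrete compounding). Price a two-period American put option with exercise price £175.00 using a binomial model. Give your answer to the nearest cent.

£32.59

Risk-neutral probability p = (1 + 0.03 − 0.8)/(1.2 − 0.8) = 0.2300/0.4000 = 0.5750
Terminal stock prices: S_uu = 208.8, S_ud = 139.2, S_dd = 92.8
Terminal payoffs (K − S): max(-33.8, 0) = 0, max(35.8, 0) = 35.8, max(82.2, 0) = 82.2
Node u (S = 174): continuation = 1/1.03·[0.5750·0.0000 + 0.4250·35.8000] = 14.7718; exercise value = 1.0000 ≤ continuation, so V_u = 14.7718
Node d (S = 116): continuation = 1/1.03·[0.5750·35.8000 + 0.4250·82.2000] = 53.9029; exercise value = 59.0000 > continuation, so V_d = 59.0000 (exercise)
Node 0 (S = 145): continuation = 1/1.03·[0.5750·14.7718 + 0.4250·59.0000] = 32.5911; exercise value = 30.0000 ≤ continuation, so V_0 = 32.5911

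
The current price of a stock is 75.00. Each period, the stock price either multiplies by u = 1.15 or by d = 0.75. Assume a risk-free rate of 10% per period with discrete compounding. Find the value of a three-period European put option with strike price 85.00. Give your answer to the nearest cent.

3.49

Risk-neutral probability p = (1 + 0.1 − 0.75)/(1.15 − 0.75) = 0.3500/0.4000 = 0.8750
Terminal stock prices: S_uuu = 114.1, S_uud = 74.39, S_udd = 48.52, S_ddd = 31.64
Terminal payoffs (K − S): max(-29.07, 0) = 0, max(10.61, 0) = 10.61, max(36.48, 0) = 36.48, max(53.36, 0) = 53.36
Node uu (S = 99.19): V_uu = 1/1.1·[0.8750·0.0000 + 0.1250·10.6094] = 1.2056
Node ud (S = 64.69): V_ud = 1/1.1·[0.8750·10.6094 + 0.1250·36.4844] = 12.5852
Node dd (S = 42.19): V_dd = 1/1.1·[0.8750·36.4844 + 0.1250·53.3594] = 35.0852
Node u (S = 86.25): V_u = 1/1.1·[0.8750·1.2056 + 0.1250·12.5852] = 2.3891
Node d (S = 56.25): V_d = 1/1.1·[0.8750·12.5852 + 0.1250·35.0852] = 13.9979
Node 0 (S = 75): V_0 = 1/1.1·[0.8750·2.3891 + 0.1250·13.9979] = 3.4911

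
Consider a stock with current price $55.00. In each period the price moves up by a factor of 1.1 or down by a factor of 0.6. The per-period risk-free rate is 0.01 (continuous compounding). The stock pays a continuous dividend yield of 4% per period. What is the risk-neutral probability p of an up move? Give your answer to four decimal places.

Per-period risk-free factor R = e^0.01 = 1.0101; dividend-adjusted growth = e^(0.01−0.04) = 0.9704.
Risk-neutral probability p = (0.9704 − 0.6)/(1.1 − 0.6) = 0.3704/0.5000 = 0.7409

p = 0.7409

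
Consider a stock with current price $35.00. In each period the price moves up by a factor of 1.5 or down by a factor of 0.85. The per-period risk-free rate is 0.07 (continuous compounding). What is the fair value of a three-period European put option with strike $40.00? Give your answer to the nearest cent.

$5.01

Risk-neutral probability p = (e^0.07 − 0.85)/(1.5 − 0.85) = 0.2225/0.6500 = 0.3423
Terminal stock prices: S_uuu = 118.1, S_uud = 66.94, S_udd = 37.93, S_ddd = 21.49
Terminal payoffs (K − S): max(-78.12, 0) = 0, max(-26.94, 0) = 0, max(2.069, 0) = 2.069, max(18.51, 0) = 18.51
Node uu (S = 78.75): V_uu = e^(−0.07)·[0.3423·0.0000 + 0.6577·0.0000] = 0.0000
Node ud (S = 44.62): V_ud = e^(−0.07)·[0.3423·0.0000 + 0.6577·2.0688] = 1.2686
Node dd (S = 25.29): V_dd = e^(−0.07)·[0.3423·2.0688 + 0.6577·18.5056] = 12.0083
Node u (S = 52.5): V_u = e^(−0.07)·[0.3423·0.0000 + 0.6577·1.2686] = 0.7779
Node d (S = 29.75): V_d = e^(−0.07)·[0.3423·1.2686 + 0.6577·12.0083] = 7.7686
Node 0 (S = 35): V_0 = e^(−0.07)·[0.3423·0.7779 + 0.6577·7.7686] = 5.0121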